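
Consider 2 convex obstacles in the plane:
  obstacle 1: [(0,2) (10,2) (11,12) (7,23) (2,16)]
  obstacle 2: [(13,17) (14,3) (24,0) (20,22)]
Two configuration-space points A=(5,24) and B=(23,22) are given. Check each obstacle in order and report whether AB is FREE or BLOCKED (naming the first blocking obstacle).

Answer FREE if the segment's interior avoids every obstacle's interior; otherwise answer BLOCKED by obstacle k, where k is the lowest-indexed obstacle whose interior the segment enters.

FREE

Obstacle 1 [(0,2) (10,2) (11,12) (7,23) (2,16)]:
  edge (0,2)–(10,2): clear
  edge (10,2)–(11,12): clear
  edge (11,12)–(7,23): clear
  edge (7,23)–(2,16): clear
  edge (2,16)–(0,2): clear
  midpoint (14,23) outside
  → clear
Obstacle 2 [(13,17) (14,3) (24,0) (20,22)]:
  edge (13,17)–(14,3): clear
  edge (14,3)–(24,0): clear
  edge (24,0)–(20,22): clear
  edge (20,22)–(13,17): clear
  midpoint (14,23) outside
  → clear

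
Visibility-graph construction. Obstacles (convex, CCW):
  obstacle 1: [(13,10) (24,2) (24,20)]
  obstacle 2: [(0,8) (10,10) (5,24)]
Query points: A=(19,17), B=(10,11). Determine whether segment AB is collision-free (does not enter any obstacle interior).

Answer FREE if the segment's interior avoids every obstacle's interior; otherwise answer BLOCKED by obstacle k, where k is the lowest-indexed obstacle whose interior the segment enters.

FREE

Obstacle 1 [(13,10) (24,2) (24,20)]:
  edge (13,10)–(24,2): clear
  edge (24,2)–(24,20): clear
  edge (24,20)–(13,10): clear
  midpoint (29/2,14) outside
  → clear
Obstacle 2 [(0,8) (10,10) (5,24)]:
  edge (0,8)–(10,10): clear
  edge (10,10)–(5,24): clear
  edge (5,24)–(0,8): clear
  midpoint (29/2,14) outside
  → clear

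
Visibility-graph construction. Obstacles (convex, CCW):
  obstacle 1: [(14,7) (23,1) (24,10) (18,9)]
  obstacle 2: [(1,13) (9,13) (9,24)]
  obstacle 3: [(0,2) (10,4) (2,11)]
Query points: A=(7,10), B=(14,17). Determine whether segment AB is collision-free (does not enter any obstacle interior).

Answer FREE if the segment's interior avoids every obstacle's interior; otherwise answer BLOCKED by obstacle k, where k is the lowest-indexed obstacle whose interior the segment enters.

FREE

Obstacle 1 [(14,7) (23,1) (24,10) (18,9)]:
  edge (14,7)–(23,1): clear
  edge (23,1)–(24,10): clear
  edge (24,10)–(18,9): clear
  edge (18,9)–(14,7): clear
  midpoint (21/2,27/2) outside
  → clear
Obstacle 2 [(1,13) (9,13) (9,24)]:
  edge (1,13)–(9,13): clear
  edge (9,13)–(9,24): clear
  edge (9,24)–(1,13): clear
  midpoint (21/2,27/2) outside
  → clear
Obstacle 3 [(0,2) (10,4) (2,11)]:
  edge (0,2)–(10,4): clear
  edge (10,4)–(2,11): clear
  edge (2,11)–(0,2): clear
  midpoint (21/2,27/2) outside
  → clear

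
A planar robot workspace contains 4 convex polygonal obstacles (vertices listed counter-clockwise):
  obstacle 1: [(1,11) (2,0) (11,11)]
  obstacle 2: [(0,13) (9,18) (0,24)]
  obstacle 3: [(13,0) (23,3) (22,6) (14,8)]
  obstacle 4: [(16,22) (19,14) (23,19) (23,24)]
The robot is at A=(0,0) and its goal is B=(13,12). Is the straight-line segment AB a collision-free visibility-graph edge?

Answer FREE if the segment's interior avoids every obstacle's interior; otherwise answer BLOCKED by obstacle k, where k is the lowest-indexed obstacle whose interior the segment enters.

BLOCKED by obstacle 1

Obstacle 1 [(1,11) (2,0) (11,11)]:
  edge (1,11)–(2,0): crosses AB
  edge (2,0)–(11,11): crosses AB
  edge (11,11)–(1,11): clear
  → BLOCKED
Obstacle 2 [(0,13) (9,18) (0,24)]:
  edge (0,13)–(9,18): clear
  edge (9,18)–(0,24): clear
  edge (0,24)–(0,13): clear
  midpoint (13/2,6) outside
  → clear
Obstacle 3 [(13,0) (23,3) (22,6) (14,8)]:
  edge (13,0)–(23,3): clear
  edge (23,3)–(22,6): clear
  edge (22,6)–(14,8): clear
  edge (14,8)–(13,0): clear
  midpoint (13/2,6) outside
  → clear
Obstacle 4 [(16,22) (19,14) (23,19) (23,24)]:
  edge (16,22)–(19,14): clear
  edge (19,14)–(23,19): clear
  edge (23,19)–(23,24): clear
  edge (23,24)–(16,22): clear
  midpoint (13/2,6) outside
  → clear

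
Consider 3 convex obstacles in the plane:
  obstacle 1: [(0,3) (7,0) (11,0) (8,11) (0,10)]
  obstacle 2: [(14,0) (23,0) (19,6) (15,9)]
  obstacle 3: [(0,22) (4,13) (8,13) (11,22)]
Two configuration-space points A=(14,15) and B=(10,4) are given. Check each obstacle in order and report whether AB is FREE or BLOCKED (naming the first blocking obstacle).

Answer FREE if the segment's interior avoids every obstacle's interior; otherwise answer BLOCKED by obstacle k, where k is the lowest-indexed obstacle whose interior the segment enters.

Obstacle 1 [(0,3) (7,0) (11,0) (8,11) (0,10)]:
  edge (0,3)–(7,0): clear
  edge (7,0)–(11,0): clear
  edge (11,0)–(8,11): clear
  edge (8,11)–(0,10): clear
  edge (0,10)–(0,3): clear
  midpoint (12,19/2) outside
  → clear
Obstacle 2 [(14,0) (23,0) (19,6) (15,9)]:
  edge (14,0)–(23,0): clear
  edge (23,0)–(19,6): clear
  edge (19,6)–(15,9): clear
  edge (15,9)–(14,0): clear
  midpoint (12,19/2) outside
  → clear
Obstacle 3 [(0,22) (4,13) (8,13) (11,22)]:
  edge (0,22)–(4,13): clear
  edge (4,13)–(8,13): clear
  edge (8,13)–(11,22): clear
  edge (11,22)–(0,22): clear
  midpoint (12,19/2) outside
  → clear

FREE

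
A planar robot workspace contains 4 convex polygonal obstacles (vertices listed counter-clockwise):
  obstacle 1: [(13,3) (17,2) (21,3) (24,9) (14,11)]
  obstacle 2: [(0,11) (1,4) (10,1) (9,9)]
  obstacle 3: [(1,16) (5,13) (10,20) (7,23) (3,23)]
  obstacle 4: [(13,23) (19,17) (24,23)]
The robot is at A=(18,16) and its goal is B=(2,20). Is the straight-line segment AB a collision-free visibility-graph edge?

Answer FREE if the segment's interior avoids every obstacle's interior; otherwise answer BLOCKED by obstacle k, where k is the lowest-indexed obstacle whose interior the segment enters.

Obstacle 1 [(13,3) (17,2) (21,3) (24,9) (14,11)]:
  edge (13,3)–(17,2): clear
  edge (17,2)–(21,3): clear
  edge (21,3)–(24,9): clear
  edge (24,9)–(14,11): clear
  edge (14,11)–(13,3): clear
  midpoint (10,18) outside
  → clear
Obstacle 2 [(0,11) (1,4) (10,1) (9,9)]:
  edge (0,11)–(1,4): clear
  edge (1,4)–(10,1): clear
  edge (10,1)–(9,9): clear
  edge (9,9)–(0,11): clear
  midpoint (10,18) outside
  → clear
Obstacle 3 [(1,16) (5,13) (10,20) (7,23) (3,23)]:
  edge (1,16)–(5,13): clear
  edge (5,13)–(10,20): crosses AB
  edge (10,20)–(7,23): clear
  edge (7,23)–(3,23): clear
  edge (3,23)–(1,16): crosses AB
  → BLOCKED
Obstacle 4 [(13,23) (19,17) (24,23)]:
  edge (13,23)–(19,17): clear
  edge (19,17)–(24,23): clear
  edge (24,23)–(13,23): clear
  midpoint (10,18) outside
  → clear

BLOCKED by obstacle 3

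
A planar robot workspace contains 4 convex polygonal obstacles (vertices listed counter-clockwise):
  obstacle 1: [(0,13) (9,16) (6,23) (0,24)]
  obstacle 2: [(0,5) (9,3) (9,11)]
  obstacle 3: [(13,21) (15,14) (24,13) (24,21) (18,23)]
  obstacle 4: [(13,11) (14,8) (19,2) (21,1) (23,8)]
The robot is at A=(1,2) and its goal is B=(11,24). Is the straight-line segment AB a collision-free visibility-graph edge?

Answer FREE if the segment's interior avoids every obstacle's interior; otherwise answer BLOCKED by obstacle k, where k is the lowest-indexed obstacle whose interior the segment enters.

BLOCKED by obstacle 1

Obstacle 1 [(0,13) (9,16) (6,23) (0,24)]:
  edge (0,13)–(9,16): crosses AB
  edge (9,16)–(6,23): crosses AB
  edge (6,23)–(0,24): clear
  edge (0,24)–(0,13): clear
  → BLOCKED
Obstacle 2 [(0,5) (9,3) (9,11)]:
  edge (0,5)–(9,3): crosses AB
  edge (9,3)–(9,11): clear
  edge (9,11)–(0,5): crosses AB
  → BLOCKED
Obstacle 3 [(13,21) (15,14) (24,13) (24,21) (18,23)]:
  edge (13,21)–(15,14): clear
  edge (15,14)–(24,13): clear
  edge (24,13)–(24,21): clear
  edge (24,21)–(18,23): clear
  edge (18,23)–(13,21): clear
  midpoint (6,13) outside
  → clear
Obstacle 4 [(13,11) (14,8) (19,2) (21,1) (23,8)]:
  edge (13,11)–(14,8): clear
  edge (14,8)–(19,2): clear
  edge (19,2)–(21,1): clear
  edge (21,1)–(23,8): clear
  edge (23,8)–(13,11): clear
  midpoint (6,13) outside
  → clear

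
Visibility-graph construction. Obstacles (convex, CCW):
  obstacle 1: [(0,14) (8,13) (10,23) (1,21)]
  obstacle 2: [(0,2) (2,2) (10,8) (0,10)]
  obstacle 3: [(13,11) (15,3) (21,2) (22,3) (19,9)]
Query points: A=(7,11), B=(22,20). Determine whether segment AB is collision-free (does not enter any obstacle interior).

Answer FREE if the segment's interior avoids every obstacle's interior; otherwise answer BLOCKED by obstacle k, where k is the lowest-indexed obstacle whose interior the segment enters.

Obstacle 1 [(0,14) (8,13) (10,23) (1,21)]:
  edge (0,14)–(8,13): clear
  edge (8,13)–(10,23): clear
  edge (10,23)–(1,21): clear
  edge (1,21)–(0,14): clear
  midpoint (29/2,31/2) outside
  → clear
Obstacle 2 [(0,2) (2,2) (10,8) (0,10)]:
  edge (0,2)–(2,2): clear
  edge (2,2)–(10,8): clear
  edge (10,8)–(0,10): clear
  edge (0,10)–(0,2): clear
  midpoint (29/2,31/2) outside
  → clear
Obstacle 3 [(13,11) (15,3) (21,2) (22,3) (19,9)]:
  edge (13,11)–(15,3): clear
  edge (15,3)–(21,2): clear
  edge (21,2)–(22,3): clear
  edge (22,3)–(19,9): clear
  edge (19,9)–(13,11): clear
  midpoint (29/2,31/2) outside
  → clear

FREE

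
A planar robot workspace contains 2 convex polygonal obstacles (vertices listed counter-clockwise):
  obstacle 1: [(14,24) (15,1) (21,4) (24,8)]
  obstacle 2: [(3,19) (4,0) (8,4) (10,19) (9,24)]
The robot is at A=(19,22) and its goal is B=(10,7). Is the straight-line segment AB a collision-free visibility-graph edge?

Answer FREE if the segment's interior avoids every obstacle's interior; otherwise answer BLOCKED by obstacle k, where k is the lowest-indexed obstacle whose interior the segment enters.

BLOCKED by obstacle 1

Obstacle 1 [(14,24) (15,1) (21,4) (24,8)]:
  edge (14,24)–(15,1): crosses AB
  edge (15,1)–(21,4): clear
  edge (21,4)–(24,8): clear
  edge (24,8)–(14,24): crosses AB
  → BLOCKED
Obstacle 2 [(3,19) (4,0) (8,4) (10,19) (9,24)]:
  edge (3,19)–(4,0): clear
  edge (4,0)–(8,4): clear
  edge (8,4)–(10,19): clear
  edge (10,19)–(9,24): clear
  edge (9,24)–(3,19): clear
  midpoint (29/2,29/2) outside
  → clear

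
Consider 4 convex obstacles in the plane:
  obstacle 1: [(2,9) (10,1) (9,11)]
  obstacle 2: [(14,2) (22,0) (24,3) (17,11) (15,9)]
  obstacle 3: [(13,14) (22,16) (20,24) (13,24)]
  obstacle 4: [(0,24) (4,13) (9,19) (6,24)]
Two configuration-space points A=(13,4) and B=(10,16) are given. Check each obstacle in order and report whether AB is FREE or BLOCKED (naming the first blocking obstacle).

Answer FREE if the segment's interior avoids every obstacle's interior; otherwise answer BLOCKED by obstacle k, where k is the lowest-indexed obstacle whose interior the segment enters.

Obstacle 1 [(2,9) (10,1) (9,11)]:
  edge (2,9)–(10,1): clear
  edge (10,1)–(9,11): clear
  edge (9,11)–(2,9): clear
  midpoint (23/2,10) outside
  → clear
Obstacle 2 [(14,2) (22,0) (24,3) (17,11) (15,9)]:
  edge (14,2)–(22,0): clear
  edge (22,0)–(24,3): clear
  edge (24,3)–(17,11): clear
  edge (17,11)–(15,9): clear
  edge (15,9)–(14,2): clear
  midpoint (23/2,10) outside
  → clear
Obstacle 3 [(13,14) (22,16) (20,24) (13,24)]:
  edge (13,14)–(22,16): clear
  edge (22,16)–(20,24): clear
  edge (20,24)–(13,24): clear
  edge (13,24)–(13,14): clear
  midpoint (23/2,10) outside
  → clear
Obstacle 4 [(0,24) (4,13) (9,19) (6,24)]:
  edge (0,24)–(4,13): clear
  edge (4,13)–(9,19): clear
  edge (9,19)–(6,24): clear
  edge (6,24)–(0,24): clear
  midpoint (23/2,10) outside
  → clear

FREE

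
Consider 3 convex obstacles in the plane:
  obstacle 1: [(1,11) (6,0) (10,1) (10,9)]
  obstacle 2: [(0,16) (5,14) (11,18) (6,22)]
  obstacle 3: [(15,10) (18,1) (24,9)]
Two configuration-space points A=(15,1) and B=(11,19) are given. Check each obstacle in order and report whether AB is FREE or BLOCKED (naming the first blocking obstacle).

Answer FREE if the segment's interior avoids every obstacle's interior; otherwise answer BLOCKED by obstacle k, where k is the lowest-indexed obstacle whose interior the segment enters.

Obstacle 1 [(1,11) (6,0) (10,1) (10,9)]:
  edge (1,11)–(6,0): clear
  edge (6,0)–(10,1): clear
  edge (10,1)–(10,9): clear
  edge (10,9)–(1,11): clear
  midpoint (13,10) outside
  → clear
Obstacle 2 [(0,16) (5,14) (11,18) (6,22)]:
  edge (0,16)–(5,14): clear
  edge (5,14)–(11,18): clear
  edge (11,18)–(6,22): clear
  edge (6,22)–(0,16): clear
  midpoint (13,10) outside
  → clear
Obstacle 3 [(15,10) (18,1) (24,9)]:
  edge (15,10)–(18,1): clear
  edge (18,1)–(24,9): clear
  edge (24,9)–(15,10): clear
  midpoint (13,10) outside
  → clear

FREE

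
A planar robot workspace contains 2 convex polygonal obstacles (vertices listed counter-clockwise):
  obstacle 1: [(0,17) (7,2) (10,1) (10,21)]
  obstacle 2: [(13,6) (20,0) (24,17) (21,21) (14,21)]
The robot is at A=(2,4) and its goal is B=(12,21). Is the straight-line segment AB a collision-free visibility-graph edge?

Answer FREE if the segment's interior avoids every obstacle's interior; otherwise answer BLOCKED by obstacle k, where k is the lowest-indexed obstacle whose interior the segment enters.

BLOCKED by obstacle 1

Obstacle 1 [(0,17) (7,2) (10,1) (10,21)]:
  edge (0,17)–(7,2): crosses AB
  edge (7,2)–(10,1): clear
  edge (10,1)–(10,21): crosses AB
  edge (10,21)–(0,17): clear
  → BLOCKED
Obstacle 2 [(13,6) (20,0) (24,17) (21,21) (14,21)]:
  edge (13,6)–(20,0): clear
  edge (20,0)–(24,17): clear
  edge (24,17)–(21,21): clear
  edge (21,21)–(14,21): clear
  edge (14,21)–(13,6): clear
  midpoint (7,25/2) outside
  → clear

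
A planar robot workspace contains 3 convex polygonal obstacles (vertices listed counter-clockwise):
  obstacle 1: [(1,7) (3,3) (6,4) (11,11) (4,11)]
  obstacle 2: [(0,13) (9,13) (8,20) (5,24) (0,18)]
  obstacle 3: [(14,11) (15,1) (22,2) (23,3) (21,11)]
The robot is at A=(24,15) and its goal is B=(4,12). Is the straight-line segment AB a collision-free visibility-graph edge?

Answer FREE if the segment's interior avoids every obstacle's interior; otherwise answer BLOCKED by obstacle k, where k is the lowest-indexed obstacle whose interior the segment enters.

FREE

Obstacle 1 [(1,7) (3,3) (6,4) (11,11) (4,11)]:
  edge (1,7)–(3,3): clear
  edge (3,3)–(6,4): clear
  edge (6,4)–(11,11): clear
  edge (11,11)–(4,11): clear
  edge (4,11)–(1,7): clear
  midpoint (14,27/2) outside
  → clear
Obstacle 2 [(0,13) (9,13) (8,20) (5,24) (0,18)]:
  edge (0,13)–(9,13): clear
  edge (9,13)–(8,20): clear
  edge (8,20)–(5,24): clear
  edge (5,24)–(0,18): clear
  edge (0,18)–(0,13): clear
  midpoint (14,27/2) outside
  → clear
Obstacle 3 [(14,11) (15,1) (22,2) (23,3) (21,11)]:
  edge (14,11)–(15,1): clear
  edge (15,1)–(22,2): clear
  edge (22,2)–(23,3): clear
  edge (23,3)–(21,11): clear
  edge (21,11)–(14,11): clear
  midpoint (14,27/2) outside
  → clear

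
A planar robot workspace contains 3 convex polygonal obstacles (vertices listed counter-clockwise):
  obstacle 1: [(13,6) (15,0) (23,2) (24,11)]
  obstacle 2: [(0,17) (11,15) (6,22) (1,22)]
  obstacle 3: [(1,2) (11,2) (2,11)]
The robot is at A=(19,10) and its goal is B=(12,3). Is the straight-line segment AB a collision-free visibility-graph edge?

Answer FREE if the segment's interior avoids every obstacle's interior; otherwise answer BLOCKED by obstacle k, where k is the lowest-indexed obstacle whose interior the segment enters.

BLOCKED by obstacle 1

Obstacle 1 [(13,6) (15,0) (23,2) (24,11)]:
  edge (13,6)–(15,0): crosses AB
  edge (15,0)–(23,2): clear
  edge (23,2)–(24,11): clear
  edge (24,11)–(13,6): crosses AB
  → BLOCKED
Obstacle 2 [(0,17) (11,15) (6,22) (1,22)]:
  edge (0,17)–(11,15): clear
  edge (11,15)–(6,22): clear
  edge (6,22)–(1,22): clear
  edge (1,22)–(0,17): clear
  midpoint (31/2,13/2) outside
  → clear
Obstacle 3 [(1,2) (11,2) (2,11)]:
  edge (1,2)–(11,2): clear
  edge (11,2)–(2,11): clear
  edge (2,11)–(1,2): clear
  midpoint (31/2,13/2) outside
  → clear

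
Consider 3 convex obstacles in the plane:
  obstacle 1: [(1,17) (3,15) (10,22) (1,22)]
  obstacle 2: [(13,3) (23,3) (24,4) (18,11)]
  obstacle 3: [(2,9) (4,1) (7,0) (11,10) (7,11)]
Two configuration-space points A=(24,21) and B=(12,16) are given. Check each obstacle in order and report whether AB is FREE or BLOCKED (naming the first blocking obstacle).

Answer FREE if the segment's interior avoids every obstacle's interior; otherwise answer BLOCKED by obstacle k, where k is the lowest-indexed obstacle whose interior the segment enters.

FREE

Obstacle 1 [(1,17) (3,15) (10,22) (1,22)]:
  edge (1,17)–(3,15): clear
  edge (3,15)–(10,22): clear
  edge (10,22)–(1,22): clear
  edge (1,22)–(1,17): clear
  midpoint (18,37/2) outside
  → clear
Obstacle 2 [(13,3) (23,3) (24,4) (18,11)]:
  edge (13,3)–(23,3): clear
  edge (23,3)–(24,4): clear
  edge (24,4)–(18,11): clear
  edge (18,11)–(13,3): clear
  midpoint (18,37/2) outside
  → clear
Obstacle 3 [(2,9) (4,1) (7,0) (11,10) (7,11)]:
  edge (2,9)–(4,1): clear
  edge (4,1)–(7,0): clear
  edge (7,0)–(11,10): clear
  edge (11,10)–(7,11): clear
  edge (7,11)–(2,9): clear
  midpoint (18,37/2) outside
  → clear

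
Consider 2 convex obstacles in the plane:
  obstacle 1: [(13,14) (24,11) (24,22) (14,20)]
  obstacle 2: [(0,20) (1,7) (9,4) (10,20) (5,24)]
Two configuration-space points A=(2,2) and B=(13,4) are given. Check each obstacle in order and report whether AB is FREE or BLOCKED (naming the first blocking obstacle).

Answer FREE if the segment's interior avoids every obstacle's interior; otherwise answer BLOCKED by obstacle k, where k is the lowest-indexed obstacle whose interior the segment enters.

FREE

Obstacle 1 [(13,14) (24,11) (24,22) (14,20)]:
  edge (13,14)–(24,11): clear
  edge (24,11)–(24,22): clear
  edge (24,22)–(14,20): clear
  edge (14,20)–(13,14): clear
  midpoint (15/2,3) outside
  → clear
Obstacle 2 [(0,20) (1,7) (9,4) (10,20) (5,24)]:
  edge (0,20)–(1,7): clear
  edge (1,7)–(9,4): clear
  edge (9,4)–(10,20): clear
  edge (10,20)–(5,24): clear
  edge (5,24)–(0,20): clear
  midpoint (15/2,3) outside
  → clear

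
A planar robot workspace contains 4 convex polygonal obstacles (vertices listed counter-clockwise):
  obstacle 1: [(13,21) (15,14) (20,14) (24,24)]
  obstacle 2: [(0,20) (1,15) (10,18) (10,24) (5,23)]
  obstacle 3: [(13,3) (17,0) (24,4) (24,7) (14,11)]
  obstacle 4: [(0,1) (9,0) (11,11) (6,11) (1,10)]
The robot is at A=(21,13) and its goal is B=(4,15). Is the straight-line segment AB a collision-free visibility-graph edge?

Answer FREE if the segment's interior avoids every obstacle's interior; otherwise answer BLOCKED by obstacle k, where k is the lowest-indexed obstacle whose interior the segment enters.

FREE

Obstacle 1 [(13,21) (15,14) (20,14) (24,24)]:
  edge (13,21)–(15,14): clear
  edge (15,14)–(20,14): clear
  edge (20,14)–(24,24): clear
  edge (24,24)–(13,21): clear
  midpoint (25/2,14) outside
  → clear
Obstacle 2 [(0,20) (1,15) (10,18) (10,24) (5,23)]:
  edge (0,20)–(1,15): clear
  edge (1,15)–(10,18): clear
  edge (10,18)–(10,24): clear
  edge (10,24)–(5,23): clear
  edge (5,23)–(0,20): clear
  midpoint (25/2,14) outside
  → clear
Obstacle 3 [(13,3) (17,0) (24,4) (24,7) (14,11)]:
  edge (13,3)–(17,0): clear
  edge (17,0)–(24,4): clear
  edge (24,4)–(24,7): clear
  edge (24,7)–(14,11): clear
  edge (14,11)–(13,3): clear
  midpoint (25/2,14) outside
  → clear
Obstacle 4 [(0,1) (9,0) (11,11) (6,11) (1,10)]:
  edge (0,1)–(9,0): clear
  edge (9,0)–(11,11): clear
  edge (11,11)–(6,11): clear
  edge (6,11)–(1,10): clear
  edge (1,10)–(0,1): clear
  midpoint (25/2,14) outside
  → clear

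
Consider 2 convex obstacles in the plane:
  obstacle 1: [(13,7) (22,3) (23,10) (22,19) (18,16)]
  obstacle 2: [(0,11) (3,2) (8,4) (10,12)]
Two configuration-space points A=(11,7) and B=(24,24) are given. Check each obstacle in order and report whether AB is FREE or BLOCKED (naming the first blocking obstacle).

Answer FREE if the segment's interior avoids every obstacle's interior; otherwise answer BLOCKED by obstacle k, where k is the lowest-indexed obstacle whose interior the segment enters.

Obstacle 1 [(13,7) (22,3) (23,10) (22,19) (18,16)]:
  edge (13,7)–(22,3): clear
  edge (22,3)–(23,10): clear
  edge (23,10)–(22,19): clear
  edge (22,19)–(18,16): clear
  edge (18,16)–(13,7): clear
  midpoint (35/2,31/2) outside
  → clear
Obstacle 2 [(0,11) (3,2) (8,4) (10,12)]:
  edge (0,11)–(3,2): clear
  edge (3,2)–(8,4): clear
  edge (8,4)–(10,12): clear
  edge (10,12)–(0,11): clear
  midpoint (35/2,31/2) outside
  → clear

FREE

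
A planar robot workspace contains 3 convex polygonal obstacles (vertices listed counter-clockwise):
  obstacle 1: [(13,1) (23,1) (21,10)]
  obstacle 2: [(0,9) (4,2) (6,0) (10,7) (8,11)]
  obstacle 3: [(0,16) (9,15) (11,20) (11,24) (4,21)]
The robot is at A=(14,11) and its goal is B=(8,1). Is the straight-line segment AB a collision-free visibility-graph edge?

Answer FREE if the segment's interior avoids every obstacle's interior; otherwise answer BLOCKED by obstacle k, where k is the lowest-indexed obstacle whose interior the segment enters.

FREE

Obstacle 1 [(13,1) (23,1) (21,10)]:
  edge (13,1)–(23,1): clear
  edge (23,1)–(21,10): clear
  edge (21,10)–(13,1): clear
  midpoint (11,6) outside
  → clear
Obstacle 2 [(0,9) (4,2) (6,0) (10,7) (8,11)]:
  edge (0,9)–(4,2): clear
  edge (4,2)–(6,0): clear
  edge (6,0)–(10,7): clear
  edge (10,7)–(8,11): clear
  edge (8,11)–(0,9): clear
  midpoint (11,6) outside
  → clear
Obstacle 3 [(0,16) (9,15) (11,20) (11,24) (4,21)]:
  edge (0,16)–(9,15): clear
  edge (9,15)–(11,20): clear
  edge (11,20)–(11,24): clear
  edge (11,24)–(4,21): clear
  edge (4,21)–(0,16): clear
  midpoint (11,6) outside
  → clear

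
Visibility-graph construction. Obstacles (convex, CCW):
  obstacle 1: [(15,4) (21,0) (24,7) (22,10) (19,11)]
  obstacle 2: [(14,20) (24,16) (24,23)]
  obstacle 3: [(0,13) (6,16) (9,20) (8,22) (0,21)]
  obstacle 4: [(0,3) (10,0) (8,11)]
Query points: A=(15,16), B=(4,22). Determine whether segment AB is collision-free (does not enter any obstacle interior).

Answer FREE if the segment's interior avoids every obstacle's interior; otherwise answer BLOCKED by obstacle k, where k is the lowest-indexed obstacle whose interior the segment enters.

Obstacle 1 [(15,4) (21,0) (24,7) (22,10) (19,11)]:
  edge (15,4)–(21,0): clear
  edge (21,0)–(24,7): clear
  edge (24,7)–(22,10): clear
  edge (22,10)–(19,11): clear
  edge (19,11)–(15,4): clear
  midpoint (19/2,19) outside
  → clear
Obstacle 2 [(14,20) (24,16) (24,23)]:
  edge (14,20)–(24,16): clear
  edge (24,16)–(24,23): clear
  edge (24,23)–(14,20): clear
  midpoint (19/2,19) outside
  → clear
Obstacle 3 [(0,13) (6,16) (9,20) (8,22) (0,21)]:
  edge (0,13)–(6,16): clear
  edge (6,16)–(9,20): crosses AB
  edge (9,20)–(8,22): clear
  edge (8,22)–(0,21): crosses AB
  edge (0,21)–(0,13): clear
  → BLOCKED
Obstacle 4 [(0,3) (10,0) (8,11)]:
  edge (0,3)–(10,0): clear
  edge (10,0)–(8,11): clear
  edge (8,11)–(0,3): clear
  midpoint (19/2,19) outside
  → clear

BLOCKED by obstacle 3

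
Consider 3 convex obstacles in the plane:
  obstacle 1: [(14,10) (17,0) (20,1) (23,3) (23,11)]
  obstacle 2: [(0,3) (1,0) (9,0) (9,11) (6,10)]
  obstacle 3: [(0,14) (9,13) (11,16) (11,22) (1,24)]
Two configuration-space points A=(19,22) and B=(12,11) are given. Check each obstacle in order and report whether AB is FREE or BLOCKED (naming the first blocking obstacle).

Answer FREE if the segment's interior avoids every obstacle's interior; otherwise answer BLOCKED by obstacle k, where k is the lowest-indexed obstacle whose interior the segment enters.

FREE

Obstacle 1 [(14,10) (17,0) (20,1) (23,3) (23,11)]:
  edge (14,10)–(17,0): clear
  edge (17,0)–(20,1): clear
  edge (20,1)–(23,3): clear
  edge (23,3)–(23,11): clear
  edge (23,11)–(14,10): clear
  midpoint (31/2,33/2) outside
  → clear
Obstacle 2 [(0,3) (1,0) (9,0) (9,11) (6,10)]:
  edge (0,3)–(1,0): clear
  edge (1,0)–(9,0): clear
  edge (9,0)–(9,11): clear
  edge (9,11)–(6,10): clear
  edge (6,10)–(0,3): clear
  midpoint (31/2,33/2) outside
  → clear
Obstacle 3 [(0,14) (9,13) (11,16) (11,22) (1,24)]:
  edge (0,14)–(9,13): clear
  edge (9,13)–(11,16): clear
  edge (11,16)–(11,22): clear
  edge (11,22)–(1,24): clear
  edge (1,24)–(0,14): clear
  midpoint (31/2,33/2) outside
  → clear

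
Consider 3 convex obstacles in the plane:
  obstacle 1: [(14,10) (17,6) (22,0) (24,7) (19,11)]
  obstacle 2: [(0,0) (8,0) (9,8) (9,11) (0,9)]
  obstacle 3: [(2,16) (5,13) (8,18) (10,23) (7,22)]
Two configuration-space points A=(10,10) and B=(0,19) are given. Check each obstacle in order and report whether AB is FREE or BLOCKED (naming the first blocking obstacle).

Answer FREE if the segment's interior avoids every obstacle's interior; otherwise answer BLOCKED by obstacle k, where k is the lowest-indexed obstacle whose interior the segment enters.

Obstacle 1 [(14,10) (17,6) (22,0) (24,7) (19,11)]:
  edge (14,10)–(17,6): clear
  edge (17,6)–(22,0): clear
  edge (22,0)–(24,7): clear
  edge (24,7)–(19,11): clear
  edge (19,11)–(14,10): clear
  midpoint (5,29/2) outside
  → clear
Obstacle 2 [(0,0) (8,0) (9,8) (9,11) (0,9)]:
  edge (0,0)–(8,0): clear
  edge (8,0)–(9,8): clear
  edge (9,8)–(9,11): crosses AB
  edge (9,11)–(0,9): crosses AB
  edge (0,9)–(0,0): clear
  → BLOCKED
Obstacle 3 [(2,16) (5,13) (8,18) (10,23) (7,22)]:
  edge (2,16)–(5,13): clear
  edge (5,13)–(8,18): crosses AB
  edge (8,18)–(10,23): clear
  edge (10,23)–(7,22): clear
  edge (7,22)–(2,16): crosses AB
  → BLOCKED

BLOCKED by obstacle 2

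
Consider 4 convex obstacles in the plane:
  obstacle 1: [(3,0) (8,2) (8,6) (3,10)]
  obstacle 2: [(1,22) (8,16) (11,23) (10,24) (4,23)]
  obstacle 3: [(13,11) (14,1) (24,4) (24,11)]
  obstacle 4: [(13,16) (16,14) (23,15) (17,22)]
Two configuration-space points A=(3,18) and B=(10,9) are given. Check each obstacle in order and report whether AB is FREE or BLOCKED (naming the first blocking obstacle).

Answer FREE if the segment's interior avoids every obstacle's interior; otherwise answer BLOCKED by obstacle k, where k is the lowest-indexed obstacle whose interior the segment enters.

Obstacle 1 [(3,0) (8,2) (8,6) (3,10)]:
  edge (3,0)–(8,2): clear
  edge (8,2)–(8,6): clear
  edge (8,6)–(3,10): clear
  edge (3,10)–(3,0): clear
  midpoint (13/2,27/2) outside
  → clear
Obstacle 2 [(1,22) (8,16) (11,23) (10,24) (4,23)]:
  edge (1,22)–(8,16): clear
  edge (8,16)–(11,23): clear
  edge (11,23)–(10,24): clear
  edge (10,24)–(4,23): clear
  edge (4,23)–(1,22): clear
  midpoint (13/2,27/2) outside
  → clear
Obstacle 3 [(13,11) (14,1) (24,4) (24,11)]:
  edge (13,11)–(14,1): clear
  edge (14,1)–(24,4): clear
  edge (24,4)–(24,11): clear
  edge (24,11)–(13,11): clear
  midpoint (13/2,27/2) outside
  → clear
Obstacle 4 [(13,16) (16,14) (23,15) (17,22)]:
  edge (13,16)–(16,14): clear
  edge (16,14)–(23,15): clear
  edge (23,15)–(17,22): clear
  edge (17,22)–(13,16): clear
  midpoint (13/2,27/2) outside
  → clear

FREE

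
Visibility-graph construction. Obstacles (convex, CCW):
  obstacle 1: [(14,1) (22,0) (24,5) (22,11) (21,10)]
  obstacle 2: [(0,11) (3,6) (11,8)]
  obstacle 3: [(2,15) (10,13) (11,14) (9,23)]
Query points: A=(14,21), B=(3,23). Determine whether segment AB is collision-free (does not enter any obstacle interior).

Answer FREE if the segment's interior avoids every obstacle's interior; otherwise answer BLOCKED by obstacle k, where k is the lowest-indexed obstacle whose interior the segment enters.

BLOCKED by obstacle 3

Obstacle 1 [(14,1) (22,0) (24,5) (22,11) (21,10)]:
  edge (14,1)–(22,0): clear
  edge (22,0)–(24,5): clear
  edge (24,5)–(22,11): clear
  edge (22,11)–(21,10): clear
  edge (21,10)–(14,1): clear
  midpoint (17/2,22) outside
  → clear
Obstacle 2 [(0,11) (3,6) (11,8)]:
  edge (0,11)–(3,6): clear
  edge (3,6)–(11,8): clear
  edge (11,8)–(0,11): clear
  midpoint (17/2,22) outside
  → clear
Obstacle 3 [(2,15) (10,13) (11,14) (9,23)]:
  edge (2,15)–(10,13): clear
  edge (10,13)–(11,14): clear
  edge (11,14)–(9,23): crosses AB
  edge (9,23)–(2,15): crosses AB
  → BLOCKED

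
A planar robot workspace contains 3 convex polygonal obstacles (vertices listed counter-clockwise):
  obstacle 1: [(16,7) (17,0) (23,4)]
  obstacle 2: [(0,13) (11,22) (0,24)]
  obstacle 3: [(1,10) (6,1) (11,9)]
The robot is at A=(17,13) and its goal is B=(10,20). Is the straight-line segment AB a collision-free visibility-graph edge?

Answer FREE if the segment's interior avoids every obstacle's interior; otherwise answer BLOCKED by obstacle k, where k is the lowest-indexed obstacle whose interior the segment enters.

Obstacle 1 [(16,7) (17,0) (23,4)]:
  edge (16,7)–(17,0): clear
  edge (17,0)–(23,4): clear
  edge (23,4)–(16,7): clear
  midpoint (27/2,33/2) outside
  → clear
Obstacle 2 [(0,13) (11,22) (0,24)]:
  edge (0,13)–(11,22): clear
  edge (11,22)–(0,24): clear
  edge (0,24)–(0,13): clear
  midpoint (27/2,33/2) outside
  → clear
Obstacle 3 [(1,10) (6,1) (11,9)]:
  edge (1,10)–(6,1): clear
  edge (6,1)–(11,9): clear
  edge (11,9)–(1,10): clear
  midpoint (27/2,33/2) outside
  → clear

FREE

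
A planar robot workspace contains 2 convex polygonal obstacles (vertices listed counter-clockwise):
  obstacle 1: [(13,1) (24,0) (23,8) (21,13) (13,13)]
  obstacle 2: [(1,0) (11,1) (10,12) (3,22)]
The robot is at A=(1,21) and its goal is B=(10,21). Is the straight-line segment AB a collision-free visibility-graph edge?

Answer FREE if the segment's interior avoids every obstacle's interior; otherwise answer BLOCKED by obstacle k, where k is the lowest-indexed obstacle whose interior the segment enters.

BLOCKED by obstacle 2

Obstacle 1 [(13,1) (24,0) (23,8) (21,13) (13,13)]:
  edge (13,1)–(24,0): clear
  edge (24,0)–(23,8): clear
  edge (23,8)–(21,13): clear
  edge (21,13)–(13,13): clear
  edge (13,13)–(13,1): clear
  midpoint (11/2,21) outside
  → clear
Obstacle 2 [(1,0) (11,1) (10,12) (3,22)]:
  edge (1,0)–(11,1): clear
  edge (11,1)–(10,12): clear
  edge (10,12)–(3,22): crosses AB
  edge (3,22)–(1,0): crosses AB
  → BLOCKED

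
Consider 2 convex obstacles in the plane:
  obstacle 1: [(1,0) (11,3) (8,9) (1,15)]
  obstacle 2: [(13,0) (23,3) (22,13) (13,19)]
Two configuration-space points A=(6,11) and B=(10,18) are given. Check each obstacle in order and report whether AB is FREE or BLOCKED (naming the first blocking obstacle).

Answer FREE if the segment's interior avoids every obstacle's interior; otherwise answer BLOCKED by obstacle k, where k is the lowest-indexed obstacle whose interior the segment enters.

Obstacle 1 [(1,0) (11,3) (8,9) (1,15)]:
  edge (1,0)–(11,3): clear
  edge (11,3)–(8,9): clear
  edge (8,9)–(1,15): clear
  edge (1,15)–(1,0): clear
  midpoint (8,29/2) outside
  → clear
Obstacle 2 [(13,0) (23,3) (22,13) (13,19)]:
  edge (13,0)–(23,3): clear
  edge (23,3)–(22,13): clear
  edge (22,13)–(13,19): clear
  edge (13,19)–(13,0): clear
  midpoint (8,29/2) outside
  → clear

FREE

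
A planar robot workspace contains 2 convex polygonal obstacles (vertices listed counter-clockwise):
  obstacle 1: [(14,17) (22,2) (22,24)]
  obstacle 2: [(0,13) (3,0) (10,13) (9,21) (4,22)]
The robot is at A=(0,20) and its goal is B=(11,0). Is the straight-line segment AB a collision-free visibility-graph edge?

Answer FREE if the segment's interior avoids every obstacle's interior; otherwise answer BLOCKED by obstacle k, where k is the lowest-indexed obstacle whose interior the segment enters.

BLOCKED by obstacle 2

Obstacle 1 [(14,17) (22,2) (22,24)]:
  edge (14,17)–(22,2): clear
  edge (22,2)–(22,24): clear
  edge (22,24)–(14,17): clear
  midpoint (11/2,10) outside
  → clear
Obstacle 2 [(0,13) (3,0) (10,13) (9,21) (4,22)]:
  edge (0,13)–(3,0): clear
  edge (3,0)–(10,13): crosses AB
  edge (10,13)–(9,21): clear
  edge (9,21)–(4,22): clear
  edge (4,22)–(0,13): crosses AB
  → BLOCKED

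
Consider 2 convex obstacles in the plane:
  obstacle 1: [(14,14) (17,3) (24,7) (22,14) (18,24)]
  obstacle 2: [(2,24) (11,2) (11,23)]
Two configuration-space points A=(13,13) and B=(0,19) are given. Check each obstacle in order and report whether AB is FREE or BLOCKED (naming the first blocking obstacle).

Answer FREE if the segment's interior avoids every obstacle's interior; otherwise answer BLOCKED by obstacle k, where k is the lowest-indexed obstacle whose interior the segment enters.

Obstacle 1 [(14,14) (17,3) (24,7) (22,14) (18,24)]:
  edge (14,14)–(17,3): clear
  edge (17,3)–(24,7): clear
  edge (24,7)–(22,14): clear
  edge (22,14)–(18,24): clear
  edge (18,24)–(14,14): clear
  midpoint (13/2,16) outside
  → clear
Obstacle 2 [(2,24) (11,2) (11,23)]:
  edge (2,24)–(11,2): crosses AB
  edge (11,2)–(11,23): crosses AB
  edge (11,23)–(2,24): clear
  → BLOCKED

BLOCKED by obstacle 2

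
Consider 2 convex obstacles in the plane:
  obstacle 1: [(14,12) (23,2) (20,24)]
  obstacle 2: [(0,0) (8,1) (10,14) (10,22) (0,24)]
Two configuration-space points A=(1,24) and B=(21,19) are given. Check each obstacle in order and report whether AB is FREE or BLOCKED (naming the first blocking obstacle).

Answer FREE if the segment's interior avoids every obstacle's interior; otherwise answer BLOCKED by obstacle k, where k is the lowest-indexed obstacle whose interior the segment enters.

BLOCKED by obstacle 1

Obstacle 1 [(14,12) (23,2) (20,24)]:
  edge (14,12)–(23,2): clear
  edge (23,2)–(20,24): crosses AB
  edge (20,24)–(14,12): crosses AB
  → BLOCKED
Obstacle 2 [(0,0) (8,1) (10,14) (10,22) (0,24)]:
  edge (0,0)–(8,1): clear
  edge (8,1)–(10,14): clear
  edge (10,14)–(10,22): crosses AB
  edge (10,22)–(0,24): crosses AB
  edge (0,24)–(0,0): clear
  → BLOCKED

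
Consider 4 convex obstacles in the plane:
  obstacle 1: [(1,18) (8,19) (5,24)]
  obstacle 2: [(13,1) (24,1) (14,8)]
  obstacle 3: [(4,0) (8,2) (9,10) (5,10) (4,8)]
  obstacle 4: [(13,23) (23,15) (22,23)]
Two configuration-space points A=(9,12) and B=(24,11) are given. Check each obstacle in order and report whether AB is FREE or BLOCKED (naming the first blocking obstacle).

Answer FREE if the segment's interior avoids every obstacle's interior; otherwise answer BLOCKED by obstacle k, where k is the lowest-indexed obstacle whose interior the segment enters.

Obstacle 1 [(1,18) (8,19) (5,24)]:
  edge (1,18)–(8,19): clear
  edge (8,19)–(5,24): clear
  edge (5,24)–(1,18): clear
  midpoint (33/2,23/2) outside
  → clear
Obstacle 2 [(13,1) (24,1) (14,8)]:
  edge (13,1)–(24,1): clear
  edge (24,1)–(14,8): clear
  edge (14,8)–(13,1): clear
  midpoint (33/2,23/2) outside
  → clear
Obstacle 3 [(4,0) (8,2) (9,10) (5,10) (4,8)]:
  edge (4,0)–(8,2): clear
  edge (8,2)–(9,10): clear
  edge (9,10)–(5,10): clear
  edge (5,10)–(4,8): clear
  edge (4,8)–(4,0): clear
  midpoint (33/2,23/2) outside
  → clear
Obstacle 4 [(13,23) (23,15) (22,23)]:
  edge (13,23)–(23,15): clear
  edge (23,15)–(22,23): clear
  edge (22,23)–(13,23): clear
  midpoint (33/2,23/2) outside
  → clear

FREE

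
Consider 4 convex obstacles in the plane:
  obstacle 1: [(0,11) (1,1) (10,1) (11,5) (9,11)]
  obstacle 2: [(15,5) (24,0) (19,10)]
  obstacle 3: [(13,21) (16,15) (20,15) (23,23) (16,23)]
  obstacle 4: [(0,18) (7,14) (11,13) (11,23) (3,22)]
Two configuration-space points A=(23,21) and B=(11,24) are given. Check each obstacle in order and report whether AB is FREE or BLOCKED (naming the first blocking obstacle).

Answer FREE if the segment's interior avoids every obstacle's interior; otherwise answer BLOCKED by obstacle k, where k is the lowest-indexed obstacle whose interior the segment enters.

BLOCKED by obstacle 3

Obstacle 1 [(0,11) (1,1) (10,1) (11,5) (9,11)]:
  edge (0,11)–(1,1): clear
  edge (1,1)–(10,1): clear
  edge (10,1)–(11,5): clear
  edge (11,5)–(9,11): clear
  edge (9,11)–(0,11): clear
  midpoint (17,45/2) outside
  → clear
Obstacle 2 [(15,5) (24,0) (19,10)]:
  edge (15,5)–(24,0): clear
  edge (24,0)–(19,10): clear
  edge (19,10)–(15,5): clear
  midpoint (17,45/2) outside
  → clear
Obstacle 3 [(13,21) (16,15) (20,15) (23,23) (16,23)]:
  edge (13,21)–(16,15): clear
  edge (16,15)–(20,15): clear
  edge (20,15)–(23,23): crosses AB
  edge (23,23)–(16,23): clear
  edge (16,23)–(13,21): crosses AB
  → BLOCKED
Obstacle 4 [(0,18) (7,14) (11,13) (11,23) (3,22)]:
  edge (0,18)–(7,14): clear
  edge (7,14)–(11,13): clear
  edge (11,13)–(11,23): clear
  edge (11,23)–(3,22): clear
  edge (3,22)–(0,18): clear
  midpoint (17,45/2) outside
  → clear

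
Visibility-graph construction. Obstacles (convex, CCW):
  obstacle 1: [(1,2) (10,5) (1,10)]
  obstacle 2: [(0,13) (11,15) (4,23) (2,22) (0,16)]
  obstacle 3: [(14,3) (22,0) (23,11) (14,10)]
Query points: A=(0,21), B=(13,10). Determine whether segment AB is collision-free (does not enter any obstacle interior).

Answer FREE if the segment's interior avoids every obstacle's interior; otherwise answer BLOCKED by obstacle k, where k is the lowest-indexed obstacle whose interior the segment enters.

Obstacle 1 [(1,2) (10,5) (1,10)]:
  edge (1,2)–(10,5): clear
  edge (10,5)–(1,10): clear
  edge (1,10)–(1,2): clear
  midpoint (13/2,31/2) outside
  → clear
Obstacle 2 [(0,13) (11,15) (4,23) (2,22) (0,16)]:
  edge (0,13)–(11,15): crosses AB
  edge (11,15)–(4,23): clear
  edge (4,23)–(2,22): clear
  edge (2,22)–(0,16): crosses AB
  edge (0,16)–(0,13): clear
  → BLOCKED
Obstacle 3 [(14,3) (22,0) (23,11) (14,10)]:
  edge (14,3)–(22,0): clear
  edge (22,0)–(23,11): clear
  edge (23,11)–(14,10): clear
  edge (14,10)–(14,3): clear
  midpoint (13/2,31/2) outside
  → clear

BLOCKED by obstacle 2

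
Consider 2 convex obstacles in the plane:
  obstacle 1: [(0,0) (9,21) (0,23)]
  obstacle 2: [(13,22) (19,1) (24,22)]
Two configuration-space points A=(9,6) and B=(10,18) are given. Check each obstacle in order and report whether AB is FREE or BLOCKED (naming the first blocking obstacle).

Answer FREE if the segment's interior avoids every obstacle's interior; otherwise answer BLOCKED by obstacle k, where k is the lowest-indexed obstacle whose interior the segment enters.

FREE

Obstacle 1 [(0,0) (9,21) (0,23)]:
  edge (0,0)–(9,21): clear
  edge (9,21)–(0,23): clear
  edge (0,23)–(0,0): clear
  midpoint (19/2,12) outside
  → clear
Obstacle 2 [(13,22) (19,1) (24,22)]:
  edge (13,22)–(19,1): clear
  edge (19,1)–(24,22): clear
  edge (24,22)–(13,22): clear
  midpoint (19/2,12) outside
  → clear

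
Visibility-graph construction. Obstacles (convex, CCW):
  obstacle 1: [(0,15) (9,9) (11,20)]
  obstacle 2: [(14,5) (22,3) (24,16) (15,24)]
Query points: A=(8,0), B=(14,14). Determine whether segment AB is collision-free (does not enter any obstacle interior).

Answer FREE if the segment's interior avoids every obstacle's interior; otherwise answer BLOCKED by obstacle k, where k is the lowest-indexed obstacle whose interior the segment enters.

Obstacle 1 [(0,15) (9,9) (11,20)]:
  edge (0,15)–(9,9): clear
  edge (9,9)–(11,20): clear
  edge (11,20)–(0,15): clear
  midpoint (11,7) outside
  → clear
Obstacle 2 [(14,5) (22,3) (24,16) (15,24)]:
  edge (14,5)–(22,3): clear
  edge (22,3)–(24,16): clear
  edge (24,16)–(15,24): clear
  edge (15,24)–(14,5): clear
  midpoint (11,7) outside
  → clear

FREE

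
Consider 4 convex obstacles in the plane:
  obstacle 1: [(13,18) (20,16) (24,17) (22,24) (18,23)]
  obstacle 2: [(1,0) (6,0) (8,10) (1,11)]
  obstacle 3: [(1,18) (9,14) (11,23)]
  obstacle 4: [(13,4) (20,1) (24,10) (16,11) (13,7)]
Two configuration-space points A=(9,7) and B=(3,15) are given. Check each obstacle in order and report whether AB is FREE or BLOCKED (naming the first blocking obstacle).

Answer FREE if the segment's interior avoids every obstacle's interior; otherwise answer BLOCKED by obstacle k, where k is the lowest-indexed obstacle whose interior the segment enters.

Obstacle 1 [(13,18) (20,16) (24,17) (22,24) (18,23)]:
  edge (13,18)–(20,16): clear
  edge (20,16)–(24,17): clear
  edge (24,17)–(22,24): clear
  edge (22,24)–(18,23): clear
  edge (18,23)–(13,18): clear
  midpoint (6,11) outside
  → clear
Obstacle 2 [(1,0) (6,0) (8,10) (1,11)]:
  edge (1,0)–(6,0): clear
  edge (6,0)–(8,10): crosses AB
  edge (8,10)–(1,11): crosses AB
  edge (1,11)–(1,0): clear
  → BLOCKED
Obstacle 3 [(1,18) (9,14) (11,23)]:
  edge (1,18)–(9,14): clear
  edge (9,14)–(11,23): clear
  edge (11,23)–(1,18): clear
  midpoint (6,11) outside
  → clear
Obstacle 4 [(13,4) (20,1) (24,10) (16,11) (13,7)]:
  edge (13,4)–(20,1): clear
  edge (20,1)–(24,10): clear
  edge (24,10)–(16,11): clear
  edge (16,11)–(13,7): clear
  edge (13,7)–(13,4): clear
  midpoint (6,11) outside
  → clear

BLOCKED by obstacle 2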